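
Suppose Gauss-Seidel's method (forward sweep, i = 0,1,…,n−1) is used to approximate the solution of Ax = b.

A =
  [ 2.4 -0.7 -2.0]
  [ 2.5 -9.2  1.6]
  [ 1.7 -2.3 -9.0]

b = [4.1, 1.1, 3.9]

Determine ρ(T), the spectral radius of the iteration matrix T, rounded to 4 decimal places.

Split A = D + L + U, D = diag(2.4, -9.2, -9).
Gauss-Seidel: T = -(D+L)⁻¹U, row 0 first, T[0,2] = -(-2)/(2.4) = +0.8333; later rows by forward substitution.
  T[0,:] = [+0.0000 +0.2917 +0.8333]
  T[1,:] = [+0.0000 +0.0793 +0.4004]
  T[2,:] = [+0.0000 +0.0348 +0.0551]
|roots of det(T-λI)|: 0.1859, 0.0515, 0.0000.
ρ = 0.1859; 0.1859 < 1 ⇒ converges.

0.1859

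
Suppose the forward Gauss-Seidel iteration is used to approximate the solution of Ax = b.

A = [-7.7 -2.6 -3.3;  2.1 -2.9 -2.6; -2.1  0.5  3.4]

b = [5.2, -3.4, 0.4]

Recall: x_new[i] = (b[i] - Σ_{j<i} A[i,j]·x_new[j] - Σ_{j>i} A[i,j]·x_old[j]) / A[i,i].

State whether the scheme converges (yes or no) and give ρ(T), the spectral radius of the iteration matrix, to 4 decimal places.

yes, ρ = 0.6290

Write A = D+L+U with D = diag(-7.7, -2.9, 3.4).
GS T = -(D+L)⁻¹U: row 0 first, T[0,1] = -(-2.6)/(-7.7) = -0.3377; later rows by forward substitution.
  T[0,:] = [+0.0000  -0.3377  -0.4286]
  T[1,:] = [+0.0000  -0.2445  -1.2069]
  T[2,:] = [+0.0000  -0.1726  -0.0872]
|roots of det(T-λI)|: 0.6290, 0.2973, 0.0000.
ρ = 0.6290; 0.6290 < 1, so it converges for any x₀.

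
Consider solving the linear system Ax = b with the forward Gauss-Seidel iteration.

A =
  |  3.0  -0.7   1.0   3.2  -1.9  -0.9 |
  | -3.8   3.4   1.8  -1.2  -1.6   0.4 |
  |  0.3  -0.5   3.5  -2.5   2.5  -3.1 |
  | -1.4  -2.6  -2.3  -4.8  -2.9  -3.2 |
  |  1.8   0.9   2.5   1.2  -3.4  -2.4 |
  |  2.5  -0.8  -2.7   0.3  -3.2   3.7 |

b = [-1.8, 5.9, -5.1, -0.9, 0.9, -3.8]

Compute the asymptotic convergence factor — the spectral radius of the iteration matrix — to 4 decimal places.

1.3538

Let D = diag(3, 3.4, 3.5, -4.8, -3.4, 3.7); L, U the strict triangles.
T_GS = -(D+L)⁻¹U: row 0 first, T[0,2] = -(1)/(3) = -0.3333; later rows by forward substitution.
  T[0,:] = [+0.0000 +0.2333 -0.3333 -1.0667 +0.6333 +0.3000]
  T[1,:] = [+0.0000 +0.2608 -0.9020 -0.8392 +1.1784 +0.2176]
  T[2,:] = [+0.0000 +0.0173 -0.1003 +0.6858 -0.6002 +0.8911]
  T[3,:] = [+0.0000 -0.2176 +0.6338 +0.4371 -1.1396 -1.2990]
  T[4,:] = [+0.0000 +0.1285 -0.2653 -0.1283 -0.1963 -0.2927]
  T[5,:] = [+0.0000 +0.0401 -0.3238 +0.8933 -0.6885 +0.3468]
eigenvalue magnitudes: 1.3538, 0.9843, 0.9843, 0.3684, 0.0526, 0.0000.
spectral radius ρ = 1.3538; 1.3538 > 1 ⇒ diverges.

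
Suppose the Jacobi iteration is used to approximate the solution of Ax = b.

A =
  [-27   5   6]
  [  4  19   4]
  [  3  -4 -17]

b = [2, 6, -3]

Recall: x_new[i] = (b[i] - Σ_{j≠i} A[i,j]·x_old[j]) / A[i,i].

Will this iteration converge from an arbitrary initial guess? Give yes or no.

Split A = D + L + U, D = diag(-27, 19, -17).
Jacobi: T = -D⁻¹(L+U), T[0,2] = -(6)/(-27) = +0.2222; T[0,0] = 0.
  T[0,:] = [+0.0000 +0.1852 +0.2222]
  T[1,:] = [-0.2105 +0.0000 -0.2105]
  T[2,:] = [+0.1765 -0.2353 +0.0000]
eigenvalue magnitudes: 0.2566, 0.1477, 0.1089.
spectral radius ρ = 0.2566; 0.2566 < 1, so it converges for any x₀.

yes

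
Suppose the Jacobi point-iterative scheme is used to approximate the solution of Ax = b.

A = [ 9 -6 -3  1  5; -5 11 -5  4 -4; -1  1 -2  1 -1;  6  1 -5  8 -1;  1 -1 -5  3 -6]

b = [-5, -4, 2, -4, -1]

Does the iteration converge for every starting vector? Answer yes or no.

Diagonal D = diag(9, 11, -2, 8, -6); L, U strict lower/upper.
Jacobi T = -D⁻¹(L+U): T[3,1] = -(1)/(8) = -0.1250; T[3,3] = 0.
  T[0,:] = [+0.0000 +0.6667 +0.3333 -0.1111 -0.5556]
  T[1,:] = [+0.4545 +0.0000 +0.4545 -0.3636 +0.3636]
  T[2,:] = [-0.5000 +0.5000 +0.0000 +0.5000 -0.5000]
  T[3,:] = [-0.7500 -0.1250 +0.6250 +0.0000 +0.1250]
  T[4,:] = [+0.1667 -0.1667 -0.8333 +0.5000 +0.0000]
|eigenvalues of T|: 1.2010, 0.6909, 0.6909, 0.0766, 0.0766.
ρ = 1.2010; 1.2010 > 1: divergent.

no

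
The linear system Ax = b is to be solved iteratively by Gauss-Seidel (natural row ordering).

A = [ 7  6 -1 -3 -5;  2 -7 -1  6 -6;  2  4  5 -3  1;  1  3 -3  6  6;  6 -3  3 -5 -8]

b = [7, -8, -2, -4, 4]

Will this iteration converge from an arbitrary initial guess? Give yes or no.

no

Write A = D+L+U with D = diag(7, -7, 5, 6, -8).
T_GS = -(D+L)⁻¹U: row 0 first, T[0,2] = -(-1)/(7) = +0.1429; later rows by forward substitution.
  T[0,:] = [+0.0000 -0.8571 +0.1429 +0.4286 +0.7143]
  T[1,:] = [+0.0000 -0.2449 -0.1020 +0.9796 -0.6531]
  T[2,:] = [+0.0000 +0.5388 +0.0245 -0.3551 +0.0367]
  T[3,:] = [+0.0000 +0.5347 +0.0395 -0.7388 -0.7741]
  T[4,:] = [+0.0000 -0.6832 +0.1299 +0.2827 +1.2782]
|eigenvalues of T|: 1.5553, 1.0443, 0.3037, 0.1117, 0.0000.
ρ = 1.5553; 1.5553 > 1, so it fails to converge.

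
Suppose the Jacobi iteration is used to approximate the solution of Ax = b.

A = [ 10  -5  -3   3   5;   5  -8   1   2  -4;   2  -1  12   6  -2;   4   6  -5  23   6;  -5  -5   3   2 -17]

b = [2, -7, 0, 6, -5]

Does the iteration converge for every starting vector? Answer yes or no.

Diagonal D = diag(10, -8, 12, 23, -17); L, U strict lower/upper.
T_J = -D⁻¹(L+U): T[3,1] = -(6)/(23) = -0.2609; T[3,3] = 0.
  T[0,:] = [+0.0000 +0.5000 +0.3000 -0.3000 -0.5000]
  T[1,:] = [+0.6250 +0.0000 +0.1250 +0.2500 -0.5000]
  T[2,:] = [-0.1667 +0.0833 +0.0000 -0.5000 +0.1667]
  T[3,:] = [-0.1739 -0.2609 +0.2174 +0.0000 -0.2609]
  T[4,:] = [-0.2941 -0.2941 +0.1765 +0.1176 +0.0000]
|λ(T)| sorted: 0.9066, 0.4783, 0.4783, 0.4237, 0.0958.
ρ = 0.9066; 0.9066 < 1 ⇒ converges.

yes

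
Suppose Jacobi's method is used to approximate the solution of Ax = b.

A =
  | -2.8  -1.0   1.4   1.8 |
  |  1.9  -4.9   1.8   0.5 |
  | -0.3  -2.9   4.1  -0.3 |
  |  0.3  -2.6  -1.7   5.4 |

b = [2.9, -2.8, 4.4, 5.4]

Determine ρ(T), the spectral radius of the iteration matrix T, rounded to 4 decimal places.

A = D + L + U where D = diag(-2.8, -4.9, 4.1, 5.4).
Jacobi: T = -D⁻¹(L+U), T[1,2] = -(1.8)/(-4.9) = +0.3673; T[1,1] = 0.
  T[0,:] = [+0.0000  -0.3571  +0.5000  +0.6429]
  T[1,:] = [+0.3878  +0.0000  +0.3673  +0.1020]
  T[2,:] = [+0.0732  +0.7073  +0.0000  +0.0732]
  T[3,:] = [-0.0556  +0.4815  +0.3148  +0.0000]
|λ(T)| sorted: 0.8212, 0.5696, 0.5696, 0.2966.
ρ = 0.8212; 0.8212 < 1 ⇒ converges.

0.8212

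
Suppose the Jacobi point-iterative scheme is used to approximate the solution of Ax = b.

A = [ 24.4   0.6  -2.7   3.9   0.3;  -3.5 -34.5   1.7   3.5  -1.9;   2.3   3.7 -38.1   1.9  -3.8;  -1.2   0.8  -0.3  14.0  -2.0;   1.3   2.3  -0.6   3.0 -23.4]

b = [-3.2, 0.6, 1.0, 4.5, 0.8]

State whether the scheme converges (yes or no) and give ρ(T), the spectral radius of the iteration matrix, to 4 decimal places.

yes, ρ = 0.1886

Let D = diag(24.4, -34.5, -38.1, 14, -23.4); L, U the strict triangles.
T_J = -D⁻¹(L+U): T[4,0] = -(1.3)/(-23.4) = +0.0556; T[4,4] = 0.
  T[0,:] = [+0.0000, -0.0246, +0.1107, -0.1598, -0.0123]
  T[1,:] = [-0.1014, +0.0000, +0.0493, +0.1014, -0.0551]
  T[2,:] = [+0.0604, +0.0971, +0.0000, +0.0499, -0.0997]
  T[3,:] = [+0.0857, -0.0571, +0.0214, +0.0000, +0.1429]
  T[4,:] = [+0.0556, +0.0983, -0.0256, +0.1282, +0.0000]
|eigenvalues of T|: 0.1886, 0.1087, 0.1087, 0.1031, 0.1031.
ρ = 0.1886; 0.1886 < 1: convergent.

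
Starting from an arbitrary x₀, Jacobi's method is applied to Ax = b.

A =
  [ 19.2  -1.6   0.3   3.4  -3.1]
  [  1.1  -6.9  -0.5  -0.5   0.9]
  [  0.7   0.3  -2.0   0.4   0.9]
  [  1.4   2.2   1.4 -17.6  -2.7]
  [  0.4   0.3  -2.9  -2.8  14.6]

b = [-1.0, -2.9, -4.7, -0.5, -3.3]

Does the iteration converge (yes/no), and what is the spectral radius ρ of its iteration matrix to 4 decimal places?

Write A = D+L+U with D = diag(19.2, -6.9, -2, -17.6, 14.6).
Jacobi T = -D⁻¹(L+U): T[0,2] = -(0.3)/(19.2) = -0.0156; T[0,0] = 0.
  T[0,:] = [+0.0000, +0.0833, -0.0156, -0.1771, +0.1615]
  T[1,:] = [+0.1594, +0.0000, -0.0725, -0.0725, +0.1304]
  T[2,:] = [+0.3500, +0.1500, +0.0000, +0.2000, +0.4500]
  T[3,:] = [+0.0795, +0.1250, +0.0795, +0.0000, -0.1534]
  T[4,:] = [-0.0274, -0.0205, +0.1986, +0.1918, +0.0000]
moduli |λ_i(T)| = 0.3539, 0.2796, 0.2519, 0.2519, 0.0910.
spectral radius ρ = 0.3539; 0.3539 < 1: convergent.

yes, ρ = 0.3539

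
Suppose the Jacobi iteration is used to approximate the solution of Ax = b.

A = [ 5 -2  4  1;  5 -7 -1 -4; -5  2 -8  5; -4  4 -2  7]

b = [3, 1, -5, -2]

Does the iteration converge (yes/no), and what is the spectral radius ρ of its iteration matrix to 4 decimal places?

Write A = D+L+U with D = diag(5, -7, -8, 7).
T_J = -D⁻¹(L+U): T[0,2] = -(4)/(5) = -0.8000; T[0,0] = 0.
  T[0,:] = [+0.0000 +0.4000 -0.8000 -0.2000]
  T[1,:] = [+0.7143 +0.0000 -0.1429 -0.5714]
  T[2,:] = [-0.6250 +0.2500 +0.0000 +0.6250]
  T[3,:] = [+0.5714 -0.5714 +0.2857 +0.0000]
|λ(T)| sorted: 1.2289, 0.8860, 0.2561, 0.2561.
ρ(T) = max|λ| = 1.2289; 1.2289 > 1: divergent.

no, ρ = 1.2289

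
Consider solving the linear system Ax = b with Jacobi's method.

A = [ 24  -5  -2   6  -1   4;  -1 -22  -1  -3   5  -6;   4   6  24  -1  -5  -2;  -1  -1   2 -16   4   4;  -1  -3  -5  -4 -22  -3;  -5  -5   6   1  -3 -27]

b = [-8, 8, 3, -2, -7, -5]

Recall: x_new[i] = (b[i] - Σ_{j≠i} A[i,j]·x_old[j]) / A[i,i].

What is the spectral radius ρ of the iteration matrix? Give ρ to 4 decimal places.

0.5373

Diagonal D = diag(24, -22, 24, -16, -22, -27); L, U strict lower/upper.
Jacobi: T = -D⁻¹(L+U), T[0,4] = -(-1)/(24) = +0.0417; T[0,0] = 0.
  T[0,:] = [+0.0000 +0.2083 +0.0833 -0.2500 +0.0417 -0.1667]
  T[1,:] = [-0.0455 +0.0000 -0.0455 -0.1364 +0.2273 -0.2727]
  T[2,:] = [-0.1667 -0.2500 +0.0000 +0.0417 +0.2083 +0.0833]
  T[3,:] = [-0.0625 -0.0625 +0.1250 +0.0000 +0.2500 +0.2500]
  T[4,:] = [-0.0455 -0.1364 -0.2273 -0.1818 +0.0000 -0.1364]
  T[5,:] = [-0.1852 -0.1852 +0.2222 +0.0370 -0.1111 +0.0000]
|eigenvalues of T|: 0.5373, 0.3753, 0.3753, 0.2389, 0.2389, 0.0318.
ρ = 0.5373; 0.5373 < 1, so it converges for any x₀.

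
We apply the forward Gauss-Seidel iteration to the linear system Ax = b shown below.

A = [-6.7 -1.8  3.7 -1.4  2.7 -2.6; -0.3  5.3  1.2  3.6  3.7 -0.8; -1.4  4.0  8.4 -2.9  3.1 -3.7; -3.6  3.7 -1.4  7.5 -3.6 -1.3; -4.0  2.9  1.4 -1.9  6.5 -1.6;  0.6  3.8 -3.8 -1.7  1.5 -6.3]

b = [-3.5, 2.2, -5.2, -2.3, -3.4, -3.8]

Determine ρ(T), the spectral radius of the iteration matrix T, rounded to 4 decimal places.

1.5142

Write A = D+L+U with D = diag(-6.7, 5.3, 8.4, 7.5, 6.5, -6.3).
GS T = -(D+L)⁻¹U: row 0 first, T[0,2] = -(3.7)/(-6.7) = +0.5522; later rows by forward substitution.
  T[0,:] = [+0.0000  -0.2687  +0.5522  -0.2090  +0.4030  -0.3881]
  T[1,:] = [+0.0000  -0.0152  -0.1952  -0.6911  -0.6753  +0.1290]
  T[2,:] = [+0.0000  -0.0375  +0.1850  +0.6395  +0.0197  +0.3144]
  T[3,:] = [+0.0000  -0.1285  +0.3959  +0.3600  +1.0103  -0.0179]
  T[4,:] = [+0.0000  -0.1880  +0.5028  +0.1472  +0.8403  -0.1231]
  T[5,:] = [+0.0000  -0.0222  -0.1638  -0.8846  -0.4533  -0.1733]
|eigenvalues of T|: 1.5142, 0.3463, 0.3463, 0.0361, 0.0361, 0.0000.
spectral radius ρ = 1.5142; 1.5142 > 1: divergent.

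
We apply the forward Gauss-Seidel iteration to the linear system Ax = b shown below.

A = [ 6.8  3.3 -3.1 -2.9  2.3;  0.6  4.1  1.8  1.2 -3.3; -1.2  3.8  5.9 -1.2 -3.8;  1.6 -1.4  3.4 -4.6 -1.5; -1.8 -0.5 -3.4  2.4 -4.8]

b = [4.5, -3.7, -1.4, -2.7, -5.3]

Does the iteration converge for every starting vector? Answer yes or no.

Write A = D+L+U with D = diag(6.8, 4.1, 5.9, -4.6, -4.8).
T_GS = -(D+L)⁻¹U: row 0 first, T[0,3] = -(-2.9)/(6.8) = +0.4265; later rows by forward substitution.
  T[0,:] = [+0.0000 -0.4853 +0.4559 +0.4265 -0.3382]
  T[1,:] = [+0.0000 +0.0710 -0.5057 -0.3551 +0.8544]
  T[2,:] = [+0.0000 -0.1444 +0.4185 +0.5188 +0.0250]
  T[3,:] = [+0.0000 -0.2972 +0.6218 +0.6399 -0.6853]
  T[4,:] = [+0.0000 +0.1283 -0.1038 -0.1705 -0.3225]
|eigenvalues of T|: 1.3640, 0.5452, 0.0844, 0.0844, 0.0000.
ρ = 1.3640; 1.3640 > 1: divergent.

no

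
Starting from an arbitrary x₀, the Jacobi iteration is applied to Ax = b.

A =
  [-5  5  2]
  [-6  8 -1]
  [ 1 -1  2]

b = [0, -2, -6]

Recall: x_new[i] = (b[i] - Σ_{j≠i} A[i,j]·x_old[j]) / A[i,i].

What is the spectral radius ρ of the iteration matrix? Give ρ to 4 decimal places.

A = D + L + U where D = diag(-5, 8, 2).
Jacobi T = -D⁻¹(L+U): T[1,0] = -(-6)/(8) = +0.7500; T[1,1] = 0.
  T[0,:] = [+0.0000 +1.0000 +0.4000]
  T[1,:] = [+0.7500 +0.0000 +0.1250]
  T[2,:] = [-0.5000 +0.5000 +0.0000]
|λ(T)| sorted: 0.8461, 0.6979, 0.1482.
ρ = 0.8461; 0.8461 < 1, so it converges for any x₀.

0.8461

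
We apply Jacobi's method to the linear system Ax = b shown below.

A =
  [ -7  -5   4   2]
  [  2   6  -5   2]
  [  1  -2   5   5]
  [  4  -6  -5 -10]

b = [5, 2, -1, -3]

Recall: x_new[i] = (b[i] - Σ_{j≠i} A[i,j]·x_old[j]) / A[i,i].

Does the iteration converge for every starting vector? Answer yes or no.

Diagonal D = diag(-7, 6, 5, -10); L, U strict lower/upper.
Jacobi T = -D⁻¹(L+U): T[3,1] = -(-6)/(-10) = -0.6000; T[3,3] = 0.
  T[0,:] = [+0.0000  -0.7143  +0.5714  +0.2857]
  T[1,:] = [-0.3333  +0.0000  +0.8333  -0.3333]
  T[2,:] = [-0.2000  +0.4000  +0.0000  -1.0000]
  T[3,:] = [+0.4000  -0.6000  -0.5000  +0.0000]
|eigenvalues of T|: 1.3107, 0.7703, 0.4772, 0.0633.
ρ = 1.3107; 1.3107 > 1, so it fails to converge.

no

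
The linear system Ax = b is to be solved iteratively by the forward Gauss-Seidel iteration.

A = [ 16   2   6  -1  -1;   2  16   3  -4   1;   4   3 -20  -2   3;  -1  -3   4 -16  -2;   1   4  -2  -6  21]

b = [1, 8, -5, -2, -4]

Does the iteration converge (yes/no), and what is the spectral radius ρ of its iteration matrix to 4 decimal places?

yes, ρ = 0.1709

Diagonal D = diag(16, 16, -20, -16, 21); L, U strict lower/upper.
T_GS = -(D+L)⁻¹U: row 0 first, T[0,4] = -(-1)/(16) = +0.0625; later rows by forward substitution.
  T[0,:] = [+0.0000  -0.1250  -0.3750  +0.0625  +0.0625]
  T[1,:] = [+0.0000  +0.0156  -0.1406  +0.2422  -0.0703]
  T[2,:] = [+0.0000  -0.0227  -0.0961  -0.0512  +0.1520]
  T[3,:] = [+0.0000  -0.0008  +0.0258  -0.0621  -0.0777]
  T[4,:] = [+0.0000  +0.0006  +0.0429  -0.0717  +0.0027]
|eigenvalues of T|: 0.1709, 0.0831, 0.0668, 0.0147, 0.0000.
ρ = 0.1709; 0.1709 < 1, so it converges for any x₀.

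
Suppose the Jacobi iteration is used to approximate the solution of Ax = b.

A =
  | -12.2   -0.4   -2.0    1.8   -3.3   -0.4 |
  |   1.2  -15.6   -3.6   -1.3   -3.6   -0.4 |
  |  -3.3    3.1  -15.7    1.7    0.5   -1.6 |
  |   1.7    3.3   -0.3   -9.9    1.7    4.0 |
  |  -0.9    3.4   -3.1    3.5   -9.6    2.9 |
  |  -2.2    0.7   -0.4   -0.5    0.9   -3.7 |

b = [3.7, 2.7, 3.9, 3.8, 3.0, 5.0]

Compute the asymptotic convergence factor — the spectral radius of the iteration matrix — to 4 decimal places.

0.5166

Diagonal D = diag(-12.2, -15.6, -15.7, -9.9, -9.6, -3.7); L, U strict lower/upper.
Jacobi: T = -D⁻¹(L+U), T[2,4] = -(0.5)/(-15.7) = +0.0318; T[2,2] = 0.
  T[0,:] = [+0.0000, -0.0328, -0.1639, +0.1475, -0.2705, -0.0328]
  T[1,:] = [+0.0769, +0.0000, -0.2308, -0.0833, -0.2308, -0.0256]
  T[2,:] = [-0.2102, +0.1975, +0.0000, +0.1083, +0.0318, -0.1019]
  T[3,:] = [+0.1717, +0.3333, -0.0303, +0.0000, +0.1717, +0.4040]
  T[4,:] = [-0.0938, +0.3542, -0.3229, +0.3646, +0.0000, +0.3021]
  T[5,:] = [-0.5946, +0.1892, -0.1081, -0.1351, +0.2432, +0.0000]
eigenvalue magnitudes: 0.5166, 0.3851, 0.3851, 0.3106, 0.1894, 0.1894.
spectral radius ρ = 0.5166; 0.5166 < 1: convergent.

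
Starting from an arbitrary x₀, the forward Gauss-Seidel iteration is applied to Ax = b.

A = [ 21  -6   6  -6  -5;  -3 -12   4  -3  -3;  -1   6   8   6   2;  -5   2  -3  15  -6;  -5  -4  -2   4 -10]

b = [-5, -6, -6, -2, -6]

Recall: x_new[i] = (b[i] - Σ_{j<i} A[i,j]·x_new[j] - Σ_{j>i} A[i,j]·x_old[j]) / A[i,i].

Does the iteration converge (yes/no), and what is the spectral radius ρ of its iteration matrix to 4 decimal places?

yes, ρ = 0.6100

Write A = D+L+U with D = diag(21, -12, 8, 15, -10).
GS T = -(D+L)⁻¹U: row 0 first, T[0,3] = -(-6)/(21) = +0.2857; later rows by forward substitution.
  T[0,:] = [+0.0000  +0.2857  -0.2857  +0.2857  +0.2381]
  T[1,:] = [+0.0000  -0.0714  +0.4048  -0.3214  -0.3095]
  T[2,:] = [+0.0000  +0.0893  -0.3393  -0.4732  +0.0119]
  T[3,:] = [+0.0000  +0.1226  -0.2171  +0.0435  +0.5230]
  T[4,:] = [+0.0000  -0.0831  -0.0380  +0.0977  +0.2116]
|λ(T)| sorted: 0.6100, 0.4906, 0.2185, 0.2185, 0.0000.
spectral radius ρ = 0.6100; 0.6100 < 1: convergent.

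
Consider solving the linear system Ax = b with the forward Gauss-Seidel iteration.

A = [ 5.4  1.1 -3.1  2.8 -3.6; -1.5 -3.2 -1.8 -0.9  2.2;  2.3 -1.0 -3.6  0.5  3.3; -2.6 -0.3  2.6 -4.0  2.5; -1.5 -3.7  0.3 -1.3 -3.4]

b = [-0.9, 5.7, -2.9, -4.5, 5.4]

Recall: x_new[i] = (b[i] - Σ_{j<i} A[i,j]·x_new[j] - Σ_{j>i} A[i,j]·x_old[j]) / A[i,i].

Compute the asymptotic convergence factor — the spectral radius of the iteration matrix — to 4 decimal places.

1.4916

Diagonal D = diag(5.4, -3.2, -3.6, -4, -3.4); L, U strict lower/upper.
Gauss-Seidel: T = -(D+L)⁻¹U, row 0 first, T[0,3] = -(2.8)/(5.4) = -0.5185; later rows by forward substitution.
  T[0,:] = [+0.0000 -0.2037 +0.5741 -0.5185 +0.6667]
  T[1,:] = [+0.0000 +0.0955 -0.8316 -0.0382 +0.3750]
  T[2,:] = [+0.0000 -0.1567 +0.5978 -0.1818 +1.2384]
  T[3,:] = [+0.0000 +0.0234 +0.0778 +0.2217 +0.9685]
  T[4,:] = [+0.0000 -0.0368 +0.6747 +0.1695 -0.9632]
moduli |λ_i(T)| = 1.4916, 1.0919, 0.3590, 0.0075, 0.0000.
ρ = 1.4916; 1.4916 > 1, so it fails to converge.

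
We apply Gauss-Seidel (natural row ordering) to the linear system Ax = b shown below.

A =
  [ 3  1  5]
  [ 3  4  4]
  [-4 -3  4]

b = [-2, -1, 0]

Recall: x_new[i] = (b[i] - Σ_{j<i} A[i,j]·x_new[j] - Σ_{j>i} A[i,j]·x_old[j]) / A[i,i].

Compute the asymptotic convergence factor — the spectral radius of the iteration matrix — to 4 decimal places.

1.4578

Diagonal D = diag(3, 4, 4); L, U strict lower/upper.
GS T = -(D+L)⁻¹U: row 0 first, T[0,2] = -(5)/(3) = -1.6667; later rows by forward substitution.
  T[0,:] = [+0.0000  -0.3333  -1.6667]
  T[1,:] = [+0.0000  +0.2500  +0.2500]
  T[2,:] = [+0.0000  -0.1458  -1.4792]
eigenvalue magnitudes: 1.4578, 0.2287, 0.0000.
spectral radius ρ = 1.4578; 1.4578 > 1, so it fails to converge.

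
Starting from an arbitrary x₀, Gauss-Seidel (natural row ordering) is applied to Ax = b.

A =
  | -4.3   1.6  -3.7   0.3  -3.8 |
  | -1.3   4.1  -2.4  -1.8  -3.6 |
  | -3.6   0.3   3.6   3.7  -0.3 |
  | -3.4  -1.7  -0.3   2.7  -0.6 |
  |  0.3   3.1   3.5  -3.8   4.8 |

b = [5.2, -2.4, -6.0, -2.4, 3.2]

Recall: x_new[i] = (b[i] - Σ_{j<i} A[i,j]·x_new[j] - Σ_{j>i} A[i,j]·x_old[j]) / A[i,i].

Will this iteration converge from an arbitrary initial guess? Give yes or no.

A = D + L + U where D = diag(-4.3, 4.1, 3.6, 2.7, 4.8).
Gauss-Seidel: T = -(D+L)⁻¹U, row 0 first, T[0,4] = -(-3.8)/(-4.3) = -0.8837; later rows by forward substitution.
  T[0,:] = [+0.0000 +0.3721 -0.8605 +0.0698 -0.8837]
  T[1,:] = [+0.0000 +0.1180 +0.3125 +0.4611 +0.5978]
  T[2,:] = [+0.0000 +0.3623 -0.8865 -0.9964 -0.8502]
  T[3,:] = [+0.0000 +0.5831 -0.9853 +0.2675 -0.6087]
  T[4,:] = [+0.0000 +0.0980 -0.2817 +0.6362 -0.1928]
moduli |λ_i(T)| = 1.5760, 0.9839, 0.0749, 0.0268, 0.0000.
ρ = 1.5760; 1.5760 > 1 ⇒ diverges.

no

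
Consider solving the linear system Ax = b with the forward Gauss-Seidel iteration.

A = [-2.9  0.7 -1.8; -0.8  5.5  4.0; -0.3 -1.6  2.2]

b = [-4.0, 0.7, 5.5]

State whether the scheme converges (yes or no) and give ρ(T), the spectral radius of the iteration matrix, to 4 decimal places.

Split A = D + L + U, D = diag(-2.9, 5.5, 2.2).
Gauss-Seidel: T = -(D+L)⁻¹U, row 0 first, T[0,1] = -(0.7)/(-2.9) = +0.2414; later rows by forward substitution.
  T[0,:] = [+0.0000 +0.2414 -0.6207]
  T[1,:] = [+0.0000 +0.0351 -0.8176]
  T[2,:] = [+0.0000 +0.0584 -0.6792]
eigenvalue magnitudes: 0.6045, 0.0396, 0.0000.
ρ = 0.6045; 0.6045 < 1 ⇒ converges.

yes, ρ = 0.6045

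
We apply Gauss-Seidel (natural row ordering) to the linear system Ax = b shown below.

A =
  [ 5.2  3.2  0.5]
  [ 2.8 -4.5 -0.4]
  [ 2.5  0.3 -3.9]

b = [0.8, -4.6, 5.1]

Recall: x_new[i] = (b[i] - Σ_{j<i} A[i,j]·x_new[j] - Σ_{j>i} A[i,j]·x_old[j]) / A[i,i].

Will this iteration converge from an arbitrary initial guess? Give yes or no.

A = D + L + U where D = diag(5.2, -4.5, -3.9).
T_GS = -(D+L)⁻¹U: row 0 first, T[0,1] = -(3.2)/(5.2) = -0.6154; later rows by forward substitution.
  T[0,:] = [+0.0000 -0.6154 -0.0962]
  T[1,:] = [+0.0000 -0.3829 -0.1487]
  T[2,:] = [+0.0000 -0.4239 -0.0731]
eigenvalue magnitudes: 0.5230, 0.0670, 0.0000.
ρ(T) = max|λ| = 0.5230; 0.5230 < 1 ⇒ converges.

yes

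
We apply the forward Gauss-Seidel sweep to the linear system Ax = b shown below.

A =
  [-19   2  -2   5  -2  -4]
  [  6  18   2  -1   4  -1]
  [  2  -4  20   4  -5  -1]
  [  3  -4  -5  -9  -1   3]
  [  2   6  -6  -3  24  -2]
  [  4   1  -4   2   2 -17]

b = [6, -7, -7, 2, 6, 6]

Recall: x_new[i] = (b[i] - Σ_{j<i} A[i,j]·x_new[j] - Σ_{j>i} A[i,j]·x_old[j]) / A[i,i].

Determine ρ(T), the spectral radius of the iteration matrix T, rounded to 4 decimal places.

0.3202

Let D = diag(-19, 18, 20, -9, 24, -17); L, U the strict triangles.
GS T = -(D+L)⁻¹U: row 0 first, T[0,1] = -(2)/(-19) = +0.1053; later rows by forward substitution.
  T[0,:] = [+0.0000  +0.1053  -0.1053  +0.2632  -0.1053  -0.2105]
  T[1,:] = [+0.0000  -0.0351  -0.0760  -0.0322  -0.1871  +0.1257]
  T[2,:] = [+0.0000  -0.0175  -0.0047  -0.2327  +0.2231  +0.0962]
  T[3,:] = [+0.0000  +0.0604  +0.0013  +0.2313  -0.1870  +0.1538]
  T[4,:] = [+0.0000  +0.0032  +0.0268  -0.0432  +0.0880  +0.1127]
  T[5,:] = [+0.0000  +0.0343  -0.0248  +0.1369  -0.0999  -0.0334]
|roots of det(T-λI)|: 0.3202, 0.1044, 0.0574, 0.0515, 0.0515, 0.0000.
spectral radius ρ = 0.3202; 0.3202 < 1 ⇒ converges.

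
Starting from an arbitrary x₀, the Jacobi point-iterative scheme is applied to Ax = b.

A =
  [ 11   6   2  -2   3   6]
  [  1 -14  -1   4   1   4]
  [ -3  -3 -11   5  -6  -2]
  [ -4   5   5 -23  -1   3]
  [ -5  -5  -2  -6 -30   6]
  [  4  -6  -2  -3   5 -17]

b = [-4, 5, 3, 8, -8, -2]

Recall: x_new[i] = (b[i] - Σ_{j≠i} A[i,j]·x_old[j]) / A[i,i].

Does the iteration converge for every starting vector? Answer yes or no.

yes

Write A = D+L+U with D = diag(11, -14, -11, -23, -30, -17).
T_J = -D⁻¹(L+U): T[3,0] = -(-4)/(-23) = -0.1739; T[3,3] = 0.
  T[0,:] = [+0.0000, -0.5455, -0.1818, +0.1818, -0.2727, -0.5455]
  T[1,:] = [+0.0714, +0.0000, -0.0714, +0.2857, +0.0714, +0.2857]
  T[2,:] = [-0.2727, -0.2727, +0.0000, +0.4545, -0.5455, -0.1818]
  T[3,:] = [-0.1739, +0.2174, +0.2174, +0.0000, -0.0435, +0.1304]
  T[4,:] = [-0.1667, -0.1667, -0.0667, -0.2000, +0.0000, +0.2000]
  T[5,:] = [+0.2353, -0.3529, -0.1176, -0.1765, +0.2941, +0.0000]
|λ(T)| sorted: 0.5185, 0.3153, 0.3153, 0.2841, 0.2265, 0.2265.
ρ(T) = max|λ| = 0.5185; 0.5185 < 1, so it converges for any x₀.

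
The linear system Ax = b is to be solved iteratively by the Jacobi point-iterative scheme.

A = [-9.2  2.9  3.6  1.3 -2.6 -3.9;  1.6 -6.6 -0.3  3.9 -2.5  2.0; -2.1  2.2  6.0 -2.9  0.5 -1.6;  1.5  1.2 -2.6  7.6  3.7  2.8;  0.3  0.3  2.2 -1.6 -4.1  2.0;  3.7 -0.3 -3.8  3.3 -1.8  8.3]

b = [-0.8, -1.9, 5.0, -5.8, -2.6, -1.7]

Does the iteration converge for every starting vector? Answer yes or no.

Let D = diag(-9.2, -6.6, 6, 7.6, -4.1, 8.3); L, U the strict triangles.
T_J = -D⁻¹(L+U): T[1,5] = -(2)/(-6.6) = +0.3030; T[1,1] = 0.
  T[0,:] = [+0.0000 +0.3152 +0.3913 +0.1413 -0.2826 -0.4239]
  T[1,:] = [+0.2424 +0.0000 -0.0455 +0.5909 -0.3788 +0.3030]
  T[2,:] = [+0.3500 -0.3667 +0.0000 +0.4833 -0.0833 +0.2667]
  T[3,:] = [-0.1974 -0.1579 +0.3421 +0.0000 -0.4868 -0.3684]
  T[4,:] = [+0.0732 +0.0732 +0.5366 -0.3902 +0.0000 +0.4878]
  T[5,:] = [-0.4458 +0.0361 +0.4578 -0.3976 +0.2169 +0.0000]
|eigenvalues of T|: 1.1700, 0.7239, 0.5061, 0.5061, 0.3968, 0.3944.
ρ(T) = max|λ| = 1.1700; 1.1700 > 1: divergent.

no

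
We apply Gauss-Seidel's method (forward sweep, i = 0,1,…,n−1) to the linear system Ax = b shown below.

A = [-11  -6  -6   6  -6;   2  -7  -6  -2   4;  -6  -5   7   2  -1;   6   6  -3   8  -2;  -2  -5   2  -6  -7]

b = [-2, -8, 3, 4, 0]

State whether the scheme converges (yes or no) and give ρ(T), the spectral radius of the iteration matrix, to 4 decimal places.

Write A = D+L+U with D = diag(-11, -7, 7, 8, -7).
GS T = -(D+L)⁻¹U: row 0 first, T[0,1] = -(-6)/(-11) = -0.5455; later rows by forward substitution.
  T[0,:] = [+0.0000, -0.5455, -0.5455, +0.5455, -0.5455]
  T[1,:] = [+0.0000, -0.1558, -1.0130, -0.1299, +0.4156]
  T[2,:] = [+0.0000, -0.5788, -1.1911, +0.0891, -0.0278]
  T[3,:] = [+0.0000, +0.3089, +0.7222, -0.2783, +0.3370]
  T[4,:] = [+0.0000, -0.1630, -0.0799, +0.2009, -0.4378]
moduli |λ_i(T)| = 1.5887, 0.6123, 0.1897, 0.0517, 0.0000.
ρ = 1.5887; 1.5887 > 1, so it fails to converge.

no, ρ = 1.5887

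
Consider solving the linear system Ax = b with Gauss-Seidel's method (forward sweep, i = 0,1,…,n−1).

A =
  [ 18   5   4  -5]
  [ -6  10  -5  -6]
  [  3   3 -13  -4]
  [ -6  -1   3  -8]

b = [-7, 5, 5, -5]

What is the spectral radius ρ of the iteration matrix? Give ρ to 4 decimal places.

Write A = D+L+U with D = diag(18, 10, -13, -8).
T_GS = -(D+L)⁻¹U: row 0 first, T[0,2] = -(4)/(18) = -0.2222; later rows by forward substitution.
  T[0,:] = [+0.0000  -0.2778  -0.2222  +0.2778]
  T[1,:] = [+0.0000  -0.1667  +0.3667  +0.7667]
  T[2,:] = [+0.0000  -0.1026  +0.0333  -0.0667]
  T[3,:] = [+0.0000  +0.1907  +0.1333  -0.3292]
eigenvalue magnitudes: 0.6376, 0.2242, 0.2242, 0.0000.
spectral radius ρ = 0.6376; 0.6376 < 1 ⇒ converges.

0.6376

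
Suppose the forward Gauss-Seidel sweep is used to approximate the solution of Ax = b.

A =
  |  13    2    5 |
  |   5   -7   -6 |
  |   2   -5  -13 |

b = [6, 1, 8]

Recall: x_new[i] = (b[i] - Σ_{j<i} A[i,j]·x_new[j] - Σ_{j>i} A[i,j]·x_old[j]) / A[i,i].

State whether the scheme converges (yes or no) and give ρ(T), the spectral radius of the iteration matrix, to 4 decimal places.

yes, ρ = 0.3281

Let D = diag(13, -7, -13); L, U the strict triangles.
GS T = -(D+L)⁻¹U: row 0 first, T[0,1] = -(2)/(13) = -0.1538; later rows by forward substitution.
  T[0,:] = [+0.0000 -0.1538 -0.3846]
  T[1,:] = [+0.0000 -0.1099 -1.1319]
  T[2,:] = [+0.0000 +0.0186 +0.3762]
|roots of det(T-λI)|: 0.3281, 0.0618, 0.0000.
ρ = 0.3281; 0.3281 < 1, so it converges for any x₀.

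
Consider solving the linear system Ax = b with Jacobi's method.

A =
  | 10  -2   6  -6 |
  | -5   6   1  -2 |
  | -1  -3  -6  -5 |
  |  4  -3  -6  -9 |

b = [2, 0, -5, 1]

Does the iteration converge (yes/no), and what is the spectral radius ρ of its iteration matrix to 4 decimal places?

no, ρ = 1.2010

Write A = D+L+U with D = diag(10, 6, -6, -9).
Jacobi T = -D⁻¹(L+U): T[3,1] = -(-3)/(-9) = -0.3333; T[3,3] = 0.
  T[0,:] = [+0.0000 +0.2000 -0.6000 +0.6000]
  T[1,:] = [+0.8333 +0.0000 -0.1667 +0.3333]
  T[2,:] = [-0.1667 -0.5000 +0.0000 -0.8333]
  T[3,:] = [+0.4444 -0.3333 -0.6667 +0.0000]
moduli |λ_i(T)| = 1.2010, 0.6505, 0.6505, 0.0340.
spectral radius ρ = 1.2010; 1.2010 > 1 ⇒ diverges.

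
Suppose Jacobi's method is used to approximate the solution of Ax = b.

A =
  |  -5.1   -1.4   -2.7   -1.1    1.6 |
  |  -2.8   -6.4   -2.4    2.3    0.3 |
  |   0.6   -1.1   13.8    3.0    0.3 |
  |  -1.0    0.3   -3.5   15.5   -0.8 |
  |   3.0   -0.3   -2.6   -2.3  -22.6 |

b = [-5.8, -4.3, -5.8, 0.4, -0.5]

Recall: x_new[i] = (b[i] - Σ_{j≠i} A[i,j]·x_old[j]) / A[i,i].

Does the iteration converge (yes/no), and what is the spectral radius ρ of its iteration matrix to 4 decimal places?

yes, ρ = 0.4332

Diagonal D = diag(-5.1, -6.4, 13.8, 15.5, -22.6); L, U strict lower/upper.
Jacobi T = -D⁻¹(L+U): T[3,0] = -(-1)/(15.5) = +0.0645; T[3,3] = 0.
  T[0,:] = [+0.0000  -0.2745  -0.5294  -0.2157  +0.3137]
  T[1,:] = [-0.4375  +0.0000  -0.3750  +0.3594  +0.0469]
  T[2,:] = [-0.0435  +0.0797  +0.0000  -0.2174  -0.0217]
  T[3,:] = [+0.0645  -0.0194  +0.2258  +0.0000  +0.0516]
  T[4,:] = [+0.1327  -0.0133  -0.1150  -0.1018  +0.0000]
eigenvalue magnitudes: 0.4332, 0.3543, 0.2862, 0.2862, 0.0333.
ρ(T) = max|λ| = 0.4332; 0.4332 < 1: convergent.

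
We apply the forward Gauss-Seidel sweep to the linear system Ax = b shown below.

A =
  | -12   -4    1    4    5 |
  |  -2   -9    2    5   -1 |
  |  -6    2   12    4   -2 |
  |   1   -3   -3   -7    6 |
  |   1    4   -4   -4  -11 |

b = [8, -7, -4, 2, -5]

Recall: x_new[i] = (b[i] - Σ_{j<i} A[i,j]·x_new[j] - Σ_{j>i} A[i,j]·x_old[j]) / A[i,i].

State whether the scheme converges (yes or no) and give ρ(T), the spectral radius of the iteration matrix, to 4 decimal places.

A = D + L + U where D = diag(-12, -9, 12, -7, -11).
GS T = -(D+L)⁻¹U: row 0 first, T[0,4] = -(5)/(-12) = +0.4167; later rows by forward substitution.
  T[0,:] = [+0.0000  -0.3333  +0.0833  +0.3333  +0.4167]
  T[1,:] = [+0.0000  +0.0741  +0.2037  +0.4815  -0.2037]
  T[2,:] = [+0.0000  -0.1790  +0.0077  -0.2469  +0.4090]
  T[3,:] = [+0.0000  -0.0026  -0.0787  -0.0529  +0.8287]
  T[4,:] = [+0.0000  +0.0627  +0.1075  +0.3144  -0.4863]
|roots of det(T-λI)|: 0.8410, 0.3052, 0.0866, 0.0866, 0.0000.
ρ = 0.8410; 0.8410 < 1, so it converges for any x₀.

yes, ρ = 0.8410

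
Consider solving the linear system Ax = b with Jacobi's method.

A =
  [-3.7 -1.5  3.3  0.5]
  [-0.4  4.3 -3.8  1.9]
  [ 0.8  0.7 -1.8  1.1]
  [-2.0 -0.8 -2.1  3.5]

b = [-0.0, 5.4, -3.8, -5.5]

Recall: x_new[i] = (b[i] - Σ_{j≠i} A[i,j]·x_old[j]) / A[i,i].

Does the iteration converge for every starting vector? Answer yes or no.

Split A = D + L + U, D = diag(-3.7, 4.3, -1.8, 3.5).
Jacobi: T = -D⁻¹(L+U), T[1,2] = -(-3.8)/(4.3) = +0.8837; T[1,1] = 0.
  T[0,:] = [+0.0000, -0.4054, +0.8919, +0.1351]
  T[1,:] = [+0.0930, +0.0000, +0.8837, -0.4419]
  T[2,:] = [+0.4444, +0.3889, +0.0000, +0.6111]
  T[3,:] = [+0.5714, +0.2286, +0.6000, +0.0000]
|eigenvalues of T|: 1.1248, 0.6987, 0.6987, 0.2021.
ρ = 1.1248; 1.1248 > 1 ⇒ diverges.

no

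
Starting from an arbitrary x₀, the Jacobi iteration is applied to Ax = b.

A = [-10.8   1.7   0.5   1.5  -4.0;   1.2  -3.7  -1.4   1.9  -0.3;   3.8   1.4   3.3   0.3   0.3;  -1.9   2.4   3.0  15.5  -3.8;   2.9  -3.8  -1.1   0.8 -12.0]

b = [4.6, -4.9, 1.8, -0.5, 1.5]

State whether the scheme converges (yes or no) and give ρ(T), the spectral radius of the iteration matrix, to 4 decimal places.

yes, ρ = 0.6292

Let D = diag(-10.8, -3.7, 3.3, 15.5, -12); L, U the strict triangles.
Jacobi: T = -D⁻¹(L+U), T[4,3] = -(0.8)/(-12) = +0.0667; T[4,4] = 0.
  T[0,:] = [+0.0000  +0.1574  +0.0463  +0.1389  -0.3704]
  T[1,:] = [+0.3243  +0.0000  -0.3784  +0.5135  -0.0811]
  T[2,:] = [-1.1515  -0.4242  +0.0000  -0.0909  -0.0909]
  T[3,:] = [+0.1226  -0.1548  -0.1935  +0.0000  +0.2452]
  T[4,:] = [+0.2417  -0.3167  -0.0917  +0.0667  +0.0000]
eigenvalue magnitudes: 0.6292, 0.4683, 0.4683, 0.4085, 0.1148.
ρ(T) = max|λ| = 0.6292; 0.6292 < 1, so it converges for any x₀.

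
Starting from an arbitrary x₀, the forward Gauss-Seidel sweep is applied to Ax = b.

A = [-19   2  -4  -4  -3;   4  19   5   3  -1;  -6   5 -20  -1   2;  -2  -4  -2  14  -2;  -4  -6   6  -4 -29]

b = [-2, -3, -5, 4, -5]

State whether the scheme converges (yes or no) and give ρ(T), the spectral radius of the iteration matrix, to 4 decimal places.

yes, ρ = 0.1987

A = D + L + U where D = diag(-19, 19, -20, 14, -29).
T_GS = -(D+L)⁻¹U: row 0 first, T[0,1] = -(2)/(-19) = +0.1053; later rows by forward substitution.
  T[0,:] = [+0.0000, +0.1053, -0.2105, -0.2105, -0.1579]
  T[1,:] = [+0.0000, -0.0222, -0.2188, -0.1136, +0.0859]
  T[2,:] = [+0.0000, -0.0371, +0.0084, -0.0152, +0.1688]
  T[3,:] = [+0.0000, +0.0034, -0.0914, -0.0647, +0.1690]
  T[4,:] = [+0.0000, -0.0181, +0.0887, +0.0583, +0.0156]
|λ(T)| sorted: 0.1987, 0.1665, 0.0478, 0.0173, 0.0000.
ρ = 0.1987; 0.1987 < 1: convergent.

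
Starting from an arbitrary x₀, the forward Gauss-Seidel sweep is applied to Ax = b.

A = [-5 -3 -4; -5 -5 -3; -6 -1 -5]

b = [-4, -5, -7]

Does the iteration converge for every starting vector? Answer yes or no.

no

Write A = D+L+U with D = diag(-5, -5, -5).
Gauss-Seidel: T = -(D+L)⁻¹U, row 0 first, T[0,1] = -(-3)/(-5) = -0.6000; later rows by forward substitution.
  T[0,:] = [+0.0000 -0.6000 -0.8000]
  T[1,:] = [+0.0000 +0.6000 +0.2000]
  T[2,:] = [+0.0000 +0.6000 +0.9200]
|eigenvalues of T|: 1.1416, 0.3784, 0.0000.
spectral radius ρ = 1.1416; 1.1416 > 1, so it fails to converge.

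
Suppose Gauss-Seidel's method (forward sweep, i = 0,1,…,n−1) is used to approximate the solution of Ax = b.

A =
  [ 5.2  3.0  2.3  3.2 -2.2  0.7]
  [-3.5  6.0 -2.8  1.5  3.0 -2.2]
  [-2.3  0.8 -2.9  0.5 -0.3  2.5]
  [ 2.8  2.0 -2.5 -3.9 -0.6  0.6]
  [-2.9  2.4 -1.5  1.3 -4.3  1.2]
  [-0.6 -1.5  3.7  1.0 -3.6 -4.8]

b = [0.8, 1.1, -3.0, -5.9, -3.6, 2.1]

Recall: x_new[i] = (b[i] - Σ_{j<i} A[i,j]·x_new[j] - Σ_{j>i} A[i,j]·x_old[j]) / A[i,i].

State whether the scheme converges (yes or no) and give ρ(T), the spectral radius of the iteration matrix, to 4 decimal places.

Diagonal D = diag(5.2, 6, -2.9, -3.9, -4.3, -4.8); L, U strict lower/upper.
T_GS = -(D+L)⁻¹U: row 0 first, T[0,5] = -(0.7)/(5.2) = -0.1346; later rows by forward substitution.
  T[0,:] = [+0.0000  -0.5769  -0.4423  -0.6154  +0.4231  -0.1346]
  T[1,:] = [+0.0000  -0.3365  +0.2087  -0.6090  -0.2532  +0.2881]
  T[2,:] = [+0.0000  +0.3647  +0.4084  +0.4925  -0.5088  +1.0483]
  T[3,:] = [+0.0000  -0.8206  -0.4723  -1.0698  +0.3462  -0.4670]
  T[4,:] = [+0.0000  -0.1741  +0.1295  -0.4201  -0.1445  +0.0238]
  T[5,:] = [+0.0000  +0.4180  +0.1093  +0.7390  -0.1855  +0.6197]
|λ(T)| sorted: 1.3627, 0.5851, 0.5851, 0.0231, 0.0231, 0.0000.
ρ = 1.3627; 1.3627 > 1, so it fails to converge.

no, ρ = 1.3627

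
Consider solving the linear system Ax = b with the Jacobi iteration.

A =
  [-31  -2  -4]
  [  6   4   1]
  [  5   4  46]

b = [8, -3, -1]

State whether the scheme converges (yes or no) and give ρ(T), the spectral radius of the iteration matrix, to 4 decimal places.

yes, ρ = 0.4204

Let D = diag(-31, 4, 46); L, U the strict triangles.
Jacobi: T = -D⁻¹(L+U), T[0,2] = -(-4)/(-31) = -0.1290; T[0,0] = 0.
  T[0,:] = [+0.0000  -0.0645  -0.1290]
  T[1,:] = [-1.5000  +0.0000  -0.2500]
  T[2,:] = [-0.1087  -0.0870  +0.0000]
|λ(T)| sorted: 0.4204, 0.2102, 0.2102.
spectral radius ρ = 0.4204; 0.4204 < 1, so it converges for any x₀.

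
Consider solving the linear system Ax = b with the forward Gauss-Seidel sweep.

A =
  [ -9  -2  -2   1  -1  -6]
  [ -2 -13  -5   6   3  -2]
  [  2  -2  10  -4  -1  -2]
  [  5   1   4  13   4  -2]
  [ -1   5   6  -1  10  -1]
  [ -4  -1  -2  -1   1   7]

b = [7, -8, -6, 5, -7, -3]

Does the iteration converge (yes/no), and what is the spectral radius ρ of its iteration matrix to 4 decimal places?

yes, ρ = 0.8359

A = D + L + U where D = diag(-9, -13, 10, 13, 10, 7).
T_GS = -(D+L)⁻¹U: row 0 first, T[0,3] = -(1)/(-9) = +0.1111; later rows by forward substitution.
  T[0,:] = [+0.0000  -0.2222  -0.2222  +0.1111  -0.1111  -0.6667]
  T[1,:] = [+0.0000  +0.0342  -0.3504  +0.4444  +0.2479  -0.0513]
  T[2,:] = [+0.0000  +0.0513  -0.0256  +0.4667  +0.1718  +0.3231]
  T[3,:] = [+0.0000  +0.0671  +0.1203  -0.2205  -0.3369  +0.3148]
  T[4,:] = [+0.0000  -0.0634  +0.1804  -0.5132  -0.2718  -0.1034]
  T[5,:] = [+0.0000  -0.0888  -0.1930  +0.3021  +0.0117  -0.2362]
|eigenvalues of T|: 0.8359, 0.2149, 0.2149, 0.1248, 0.1248, 0.0000.
ρ(T) = max|λ| = 0.8359; 0.8359 < 1 ⇒ converges.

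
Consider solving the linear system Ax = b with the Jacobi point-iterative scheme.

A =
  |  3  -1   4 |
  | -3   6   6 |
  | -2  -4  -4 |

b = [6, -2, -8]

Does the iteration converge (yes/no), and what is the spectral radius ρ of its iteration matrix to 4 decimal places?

Write A = D+L+U with D = diag(3, 6, -4).
T_J = -D⁻¹(L+U): T[2,0] = -(-2)/(-4) = -0.5000; T[2,2] = 0.
  T[0,:] = [+0.0000, +0.3333, -1.3333]
  T[1,:] = [+0.5000, +0.0000, -1.0000]
  T[2,:] = [-0.5000, -1.0000, +0.0000]
|eigenvalues of T|: 1.5408, 1.0000, 0.5408.
ρ(T) = max|λ| = 1.5408; 1.5408 > 1 ⇒ diverges.

no, ρ = 1.5408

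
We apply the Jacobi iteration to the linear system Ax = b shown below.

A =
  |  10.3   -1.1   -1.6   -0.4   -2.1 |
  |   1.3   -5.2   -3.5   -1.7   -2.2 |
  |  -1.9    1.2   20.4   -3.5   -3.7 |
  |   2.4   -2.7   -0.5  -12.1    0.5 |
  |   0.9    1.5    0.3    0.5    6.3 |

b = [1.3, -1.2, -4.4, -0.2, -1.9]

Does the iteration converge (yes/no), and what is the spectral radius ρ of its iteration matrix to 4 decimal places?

yes, ρ = 0.5265

Split A = D + L + U, D = diag(10.3, -5.2, 20.4, -12.1, 6.3).
T_J = -D⁻¹(L+U): T[1,0] = -(1.3)/(-5.2) = +0.2500; T[1,1] = 0.
  T[0,:] = [+0.0000, +0.1068, +0.1553, +0.0388, +0.2039]
  T[1,:] = [+0.2500, +0.0000, -0.6731, -0.3269, -0.4231]
  T[2,:] = [+0.0931, -0.0588, +0.0000, +0.1716, +0.1814]
  T[3,:] = [+0.1983, -0.2231, -0.0413, +0.0000, +0.0413]
  T[4,:] = [-0.1429, -0.2381, -0.0476, -0.0794, +0.0000]
moduli |λ_i(T)| = 0.5265, 0.3918, 0.2290, 0.1789, 0.1789.
spectral radius ρ = 0.5265; 0.5265 < 1: convergent.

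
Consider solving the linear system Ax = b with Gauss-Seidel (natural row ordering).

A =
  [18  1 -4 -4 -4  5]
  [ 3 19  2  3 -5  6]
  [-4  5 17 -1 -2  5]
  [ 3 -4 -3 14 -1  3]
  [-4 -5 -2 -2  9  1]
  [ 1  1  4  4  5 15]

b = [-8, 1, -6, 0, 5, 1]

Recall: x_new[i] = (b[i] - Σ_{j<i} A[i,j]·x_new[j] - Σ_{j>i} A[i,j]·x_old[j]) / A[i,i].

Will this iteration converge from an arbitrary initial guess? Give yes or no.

A = D + L + U where D = diag(18, 19, 17, 14, 9, 15).
GS T = -(D+L)⁻¹U: row 0 first, T[0,1] = -(1)/(18) = -0.0556; later rows by forward substitution.
  T[0,:] = [+0.0000  -0.0556  +0.2222  +0.2222  +0.2222  -0.2778]
  T[1,:] = [+0.0000  +0.0088  -0.1404  -0.1930  +0.2281  -0.2719]
  T[2,:] = [+0.0000  -0.0157  +0.0936  +0.1679  +0.1029  -0.2795]
  T[3,:] = [+0.0000  +0.0111  -0.0677  -0.0668  +0.1110  -0.2923]
  T[4,:] = [+0.0000  -0.0208  +0.0265  +0.0140  +0.2730  -0.5127]
  T[5,:] = [+0.0000  +0.0113  -0.0212  -0.0336  -0.1781  +0.3600]
|λ(T)| sorted: 0.6462, 0.0932, 0.0932, 0.0132, 0.0025, 0.0000.
ρ = 0.6462; 0.6462 < 1: convergent.

yes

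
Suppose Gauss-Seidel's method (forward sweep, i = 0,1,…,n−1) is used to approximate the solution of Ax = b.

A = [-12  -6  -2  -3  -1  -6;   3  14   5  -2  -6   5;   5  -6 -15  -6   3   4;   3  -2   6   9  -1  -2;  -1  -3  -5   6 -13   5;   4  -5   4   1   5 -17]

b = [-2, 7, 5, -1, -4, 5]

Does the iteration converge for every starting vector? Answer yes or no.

yes

A = D + L + U where D = diag(-12, 14, -15, 9, -13, -17).
Gauss-Seidel: T = -(D+L)⁻¹U, row 0 first, T[0,1] = -(-6)/(-12) = -0.5000; later rows by forward substitution.
  T[0,:] = [+0.0000, -0.5000, -0.1667, -0.2500, -0.0833, -0.5000]
  T[1,:] = [+0.0000, +0.1071, -0.3214, +0.1964, +0.4464, -0.2500]
  T[2,:] = [+0.0000, -0.2095, +0.0730, -0.5619, -0.0063, +0.2000]
  T[3,:] = [+0.0000, +0.3302, -0.0646, +0.5016, +0.2423, +0.2000]
  T[4,:] = [+0.0000, +0.2467, +0.0291, +0.4215, +0.0177, +0.4962]
  T[5,:] = [+0.0000, -0.1065, +0.0773, -0.0953, -0.1330, +0.1606]
moduli |λ_i(T)| = 0.9284, 0.2540, 0.2498, 0.1104, 0.1104, 0.0000.
spectral radius ρ = 0.9284; 0.9284 < 1: convergent.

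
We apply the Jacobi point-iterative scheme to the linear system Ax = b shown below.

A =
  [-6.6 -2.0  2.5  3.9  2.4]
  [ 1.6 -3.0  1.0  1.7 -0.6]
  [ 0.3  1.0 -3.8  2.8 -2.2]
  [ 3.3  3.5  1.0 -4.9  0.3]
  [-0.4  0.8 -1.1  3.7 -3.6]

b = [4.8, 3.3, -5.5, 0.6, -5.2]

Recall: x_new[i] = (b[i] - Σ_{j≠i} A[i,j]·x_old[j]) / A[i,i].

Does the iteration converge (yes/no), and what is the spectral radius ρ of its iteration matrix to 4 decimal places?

Diagonal D = diag(-6.6, -3, -3.8, -4.9, -3.6); L, U strict lower/upper.
T_J = -D⁻¹(L+U): T[2,0] = -(0.3)/(-3.8) = +0.0789; T[2,2] = 0.
  T[0,:] = [+0.0000 -0.3030 +0.3788 +0.5909 +0.3636]
  T[1,:] = [+0.5333 +0.0000 +0.3333 +0.5667 -0.2000]
  T[2,:] = [+0.0789 +0.2632 +0.0000 +0.7368 -0.5789]
  T[3,:] = [+0.6735 +0.7143 +0.2041 +0.0000 +0.0612]
  T[4,:] = [-0.1111 +0.2222 -0.3056 +1.0278 +0.0000]
|roots of det(T-λI)|: 1.1730, 0.6655, 0.6268, 0.6268, 0.4413.
ρ = 1.1730; 1.1730 > 1 ⇒ diverges.

no, ρ = 1.1730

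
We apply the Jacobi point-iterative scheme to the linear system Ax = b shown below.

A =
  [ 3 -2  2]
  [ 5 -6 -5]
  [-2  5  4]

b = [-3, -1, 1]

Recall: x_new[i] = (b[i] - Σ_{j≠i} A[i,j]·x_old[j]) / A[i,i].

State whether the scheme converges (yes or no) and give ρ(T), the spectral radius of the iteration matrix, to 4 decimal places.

no, ρ = 1.2625

Let D = diag(3, -6, 4); L, U the strict triangles.
T_J = -D⁻¹(L+U): T[1,0] = -(5)/(-6) = +0.8333; T[1,1] = 0.
  T[0,:] = [+0.0000 +0.6667 -0.6667]
  T[1,:] = [+0.8333 +0.0000 -0.8333]
  T[2,:] = [+0.5000 -1.2500 +0.0000]
|eigenvalues of T|: 1.2625, 0.8929, 0.3696.
spectral radius ρ = 1.2625; 1.2625 > 1: divergent.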